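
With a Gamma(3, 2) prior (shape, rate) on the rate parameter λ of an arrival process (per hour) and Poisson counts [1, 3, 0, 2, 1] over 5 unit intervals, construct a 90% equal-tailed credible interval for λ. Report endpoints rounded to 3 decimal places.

[0.775, 2.244]

Posterior: Gamma(3+7, 2+5) = Gamma(10, 7) (shape, rate).
Equal-tailed 90% interval: Gamma(10, 7) quantiles at 0.05 and 0.95.
Posterior mean ≈ 1.429, SD ≈ 0.452; a Normal approximation gives roughly [0.686, 2.172].
Exact: lower = 0.775; upper = 2.244.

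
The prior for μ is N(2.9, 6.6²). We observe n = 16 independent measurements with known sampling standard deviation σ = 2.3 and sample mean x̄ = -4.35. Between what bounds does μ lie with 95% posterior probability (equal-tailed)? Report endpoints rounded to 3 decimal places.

Posterior precision = 1/6.6² + 16/2.3² = 0.0230 + 3.0246 = 3.0475, so posterior SD = 0.5728.
Posterior mean = (2.9/6.6² + 16·-4.35/2.3²) / 3.0475 = -4.2954.
Interval: -4.2954 ± 1.960 × 0.5728 → [-5.418, -3.173].

[-5.418, -3.173]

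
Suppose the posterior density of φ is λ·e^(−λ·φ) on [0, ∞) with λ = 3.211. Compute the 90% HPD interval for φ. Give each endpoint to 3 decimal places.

The exponential density is strictly decreasing on [0, ∞), so the HPD interval is anchored at 0: [0, q] with P(φ ≤ q) = 0.90.
q = −ln(1 − 0.90) / 3.211 = 2.3026 / 3.211 = 0.717.

[0.000, 0.717]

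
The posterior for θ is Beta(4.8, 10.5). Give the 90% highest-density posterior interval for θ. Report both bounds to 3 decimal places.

[0.124, 0.497]

The posterior is unimodal and skewed, so the HPD interval has equal density at both endpoints and is the shortest 90% interval.
Solving f(0.124) = f(0.497) with F(0.497) − F(0.124) = 0.90 gives [0.124, 0.497].
For comparison, the equal-tailed interval is [0.139, 0.517]; the HPD is narrower and shifted toward the mode.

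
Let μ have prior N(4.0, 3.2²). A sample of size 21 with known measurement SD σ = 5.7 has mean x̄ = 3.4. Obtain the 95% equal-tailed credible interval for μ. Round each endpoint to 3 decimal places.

[1.206, 5.751]

Posterior precision = 1/3.2² + 21/5.7² = 0.0977 + 0.6464 = 0.7440, so posterior SD = 1.1593.
Posterior mean = (4.0/3.2² + 21·3.4/5.7²) / 0.7440 = 3.4788.
Interval: 3.4788 ± 1.960 × 1.1593 → [1.206, 5.751].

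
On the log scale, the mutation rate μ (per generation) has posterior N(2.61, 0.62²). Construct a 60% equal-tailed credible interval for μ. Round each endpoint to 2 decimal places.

[8.07, 22.92]

On the log scale the 60% interval is 2.61 ± 0.842 × 0.62 = [2.0882, 3.1318].
Exponentiate: [e^2.0882, e^3.1318] = [8.07, 22.92].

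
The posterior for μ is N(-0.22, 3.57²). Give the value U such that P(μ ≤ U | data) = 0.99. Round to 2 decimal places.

Need U with P(μ ≤ U) = 0.99: U = -0.22 + z_{0.01}·3.57.
z = 2.326; U = -0.22 + 2.326 × 3.57 = 8.09.

8.09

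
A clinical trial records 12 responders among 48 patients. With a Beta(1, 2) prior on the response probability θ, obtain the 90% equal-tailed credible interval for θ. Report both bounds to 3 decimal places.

Posterior: Beta(1+12, 2+36) = Beta(13, 38).
Equal-tailed 90% interval: the 0.05 and 0.95 quantiles of Beta(13, 38).
Posterior mean ≈ 0.255, SD ≈ 0.060; a Normal approximation gives roughly [0.155, 0.354].
Exact: F⁻¹(0.05) = 0.161; F⁻¹(0.95) = 0.360.

[0.161, 0.360]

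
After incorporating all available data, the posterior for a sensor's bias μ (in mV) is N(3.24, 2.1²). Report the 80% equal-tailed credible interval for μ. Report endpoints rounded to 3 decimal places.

The posterior is symmetric, so the 80% equal-tailed interval is μ = 3.24 ± z·2.1 with z = 1.282.
Half-width: 1.282 × 2.1 = 2.691.
3.24 − 2.691 = 0.549; 3.24 + 2.691 = 5.931.

[0.549, 5.931]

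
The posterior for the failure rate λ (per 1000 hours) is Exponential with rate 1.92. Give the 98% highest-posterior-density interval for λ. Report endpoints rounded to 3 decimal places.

[0.000, 2.038]

The exponential density is strictly decreasing on [0, ∞), so the HPD interval is anchored at 0: [0, q] with P(λ ≤ q) = 0.98.
q = −ln(1 − 0.98) / 1.92 = 3.9120 / 1.92 = 2.038.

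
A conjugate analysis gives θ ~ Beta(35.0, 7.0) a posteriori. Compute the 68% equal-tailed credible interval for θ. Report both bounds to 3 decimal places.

Posterior: Beta(35.0, 7.0).
Equal-tailed 68% interval: the 0.16 and 0.84 quantiles of Beta(35.0, 7.0).
Posterior mean ≈ 0.833, SD ≈ 0.057; a Normal approximation gives roughly [0.777, 0.890].
Exact: F⁻¹(0.16) = 0.777; F⁻¹(0.84) = 0.890.

[0.777, 0.890]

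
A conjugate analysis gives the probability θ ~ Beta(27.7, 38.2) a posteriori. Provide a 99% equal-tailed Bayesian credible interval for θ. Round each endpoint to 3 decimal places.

[0.272, 0.578]

Posterior: Beta(27.7, 38.2).
Equal-tailed 99% interval: the 0.005 and 0.995 quantiles of Beta(27.7, 38.2).
Posterior mean ≈ 0.420, SD ≈ 0.060; a Normal approximation gives roughly [0.265, 0.576].
Exact: F⁻¹(0.005) = 0.272; F⁻¹(0.995) = 0.578.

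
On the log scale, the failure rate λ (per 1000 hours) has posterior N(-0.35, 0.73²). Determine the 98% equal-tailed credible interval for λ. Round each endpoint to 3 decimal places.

[0.129, 3.851]

On the log scale the 98% interval is -0.35 ± 2.326 × 0.73 = [-2.0482, 1.3482].
Exponentiate: [e^-2.0482, e^1.3482] = [0.129, 3.851].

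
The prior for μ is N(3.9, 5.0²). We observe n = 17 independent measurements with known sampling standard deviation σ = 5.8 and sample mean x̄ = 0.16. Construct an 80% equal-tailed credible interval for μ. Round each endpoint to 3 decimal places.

Posterior precision = 1/5.0² + 17/5.8² = 0.0400 + 0.5054 = 0.5454, so posterior SD = 1.3541.
Posterior mean = (3.9/5.0² + 17·0.16/5.8²) / 0.5454 = 0.4343.
Interval: 0.4343 ± 1.282 × 1.3541 → [-1.301, 2.170].

[-1.301, 2.170]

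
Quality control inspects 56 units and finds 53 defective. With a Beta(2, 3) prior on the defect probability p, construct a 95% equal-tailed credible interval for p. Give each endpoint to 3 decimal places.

[0.816, 0.962]

Posterior: Beta(2+53, 3+3) = Beta(55, 6).
Equal-tailed 95% interval: the 0.025 and 0.975 quantiles of Beta(55, 6).
Posterior mean ≈ 0.902, SD ≈ 0.038; a Normal approximation gives roughly [0.828, 0.976].
Exact: F⁻¹(0.025) = 0.816; F⁻¹(0.975) = 0.962.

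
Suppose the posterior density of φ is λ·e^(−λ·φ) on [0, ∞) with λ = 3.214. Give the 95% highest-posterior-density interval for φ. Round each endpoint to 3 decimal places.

The exponential density is strictly decreasing on [0, ∞), so the HPD interval is anchored at 0: [0, q] with P(φ ≤ q) = 0.95.
q = −ln(1 − 0.95) / 3.214 = 2.9957 / 3.214 = 0.932.

[0.000, 0.932]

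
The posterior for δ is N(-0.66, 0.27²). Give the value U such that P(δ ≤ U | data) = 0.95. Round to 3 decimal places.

Need U with P(δ ≤ U) = 0.95: U = -0.66 + z_{0.05}·0.27.
z = 1.645; U = -0.66 + 1.645 × 0.27 = -0.216.

-0.216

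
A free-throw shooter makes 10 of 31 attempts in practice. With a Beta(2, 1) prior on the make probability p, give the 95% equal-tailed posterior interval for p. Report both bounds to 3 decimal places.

Posterior: Beta(2+10, 1+21) = Beta(12, 22).
Equal-tailed 95% interval: the 0.025 and 0.975 quantiles of Beta(12, 22).
Posterior mean ≈ 0.353, SD ≈ 0.081; a Normal approximation gives roughly [0.195, 0.511].
Exact: F⁻¹(0.025) = 0.204; F⁻¹(0.975) = 0.518.

[0.204, 0.518]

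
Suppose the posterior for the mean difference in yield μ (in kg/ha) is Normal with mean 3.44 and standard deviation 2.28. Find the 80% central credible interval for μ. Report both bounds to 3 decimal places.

The posterior is symmetric, so the 80% equal-tailed interval is μ = 3.44 ± z·2.28 with z = 1.282.
Half-width: 1.282 × 2.28 = 2.922.
3.44 − 2.922 = 0.518; 3.44 + 2.922 = 6.362.

[0.518, 6.362]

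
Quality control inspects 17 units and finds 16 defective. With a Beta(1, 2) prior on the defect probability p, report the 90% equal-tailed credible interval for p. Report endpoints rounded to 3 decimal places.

Posterior: Beta(1+16, 2+1) = Beta(17, 3).
Equal-tailed 90% interval: the 0.05 and 0.95 quantiles of Beta(17, 3).
Posterior mean ≈ 0.850, SD ≈ 0.078; a Normal approximation gives roughly [0.722, 0.978].
Exact: F⁻¹(0.05) = 0.704; F⁻¹(0.95) = 0.956.

[0.704, 0.956]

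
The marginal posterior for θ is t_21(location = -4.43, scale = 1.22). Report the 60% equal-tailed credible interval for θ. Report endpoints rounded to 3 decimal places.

[-5.478, -3.382]

The t_21 distribution is symmetric; the 60% interval is -4.43 ± t·1.22 with t_{0.8,21} = 0.859.
Half-width: 0.859 × 1.22 = 1.048.
-4.43 − 1.048 = -5.478; -4.43 + 1.048 = -3.382.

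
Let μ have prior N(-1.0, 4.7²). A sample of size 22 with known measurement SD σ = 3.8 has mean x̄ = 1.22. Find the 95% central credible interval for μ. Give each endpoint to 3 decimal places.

[-0.409, 2.721]

Posterior precision = 1/4.7² + 22/3.8² = 0.0453 + 1.5235 = 1.5688, so posterior SD = 0.7984.
Posterior mean = (-1.0/4.7² + 22·1.22/3.8²) / 1.5688 = 1.1559.
Interval: 1.1559 ± 1.960 × 0.7984 → [-0.409, 2.721].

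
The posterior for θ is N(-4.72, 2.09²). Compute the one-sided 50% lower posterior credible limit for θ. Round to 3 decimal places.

-4.720

Need L with P(θ ≥ L) = 0.50: L = -4.72 − z_{0.5}·2.09.
z = 0.000; L = -4.72 − 0.000 × 2.09 = -4.720.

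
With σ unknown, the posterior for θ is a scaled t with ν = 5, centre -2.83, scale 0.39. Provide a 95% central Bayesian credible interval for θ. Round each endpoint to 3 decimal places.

The t_5 distribution is symmetric; the 95% interval is -2.83 ± t·0.39 with t_{0.975,5} = 2.571.
Half-width: 2.571 × 0.39 = 1.003.
-2.83 − 1.003 = -3.833; -2.83 + 1.003 = -1.827.

[-3.833, -1.827]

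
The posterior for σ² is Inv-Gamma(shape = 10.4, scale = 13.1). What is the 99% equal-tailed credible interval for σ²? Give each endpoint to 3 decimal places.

[0.637, 3.311]

Inverse-Gamma(10.4, 13.1) quantiles: F⁻¹(0.005) and F⁻¹(0.995).
Equivalently, 1/σ² ~ Gamma(10.4, rate = 13.1); invert its 0.995 and 0.005 quantiles.
Posterior mean ≈ 1.394, SD ≈ 0.481; a Normal approximation gives roughly [0.155, 2.632].
Exact: lower = 0.637; upper = 3.311.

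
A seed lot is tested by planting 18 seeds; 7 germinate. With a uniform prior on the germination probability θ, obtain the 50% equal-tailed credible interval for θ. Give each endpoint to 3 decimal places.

[0.324, 0.472]

Posterior: Beta(1+7, 1+11) = Beta(8, 12).
Equal-tailed 50% interval: the 0.25 and 0.75 quantiles of Beta(8, 12).
Posterior mean ≈ 0.400, SD ≈ 0.107; a Normal approximation gives roughly [0.328, 0.472].
Exact: F⁻¹(0.25) = 0.324; F⁻¹(0.75) = 0.472.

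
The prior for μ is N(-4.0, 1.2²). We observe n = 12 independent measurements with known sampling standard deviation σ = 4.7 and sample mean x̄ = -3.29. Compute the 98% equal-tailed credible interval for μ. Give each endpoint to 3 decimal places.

[-5.779, -1.597]

Posterior precision = 1/1.2² + 12/4.7² = 0.6944 + 0.5432 = 1.2377, so posterior SD = 0.8989.
Posterior mean = (-4.0/1.2² + 12·-3.29/4.7²) / 1.2377 = -3.6884.
Interval: -3.6884 ± 2.326 × 0.8989 → [-5.779, -1.597].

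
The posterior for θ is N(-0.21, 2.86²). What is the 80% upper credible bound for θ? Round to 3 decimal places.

2.197

Need U with P(θ ≤ U) = 0.80: U = -0.21 + z_{0.2}·2.86.
z = 0.842; U = -0.21 + 0.842 × 2.86 = 2.197.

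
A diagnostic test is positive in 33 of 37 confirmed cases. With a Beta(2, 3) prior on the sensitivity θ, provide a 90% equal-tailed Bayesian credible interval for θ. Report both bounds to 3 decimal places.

Posterior: Beta(2+33, 3+4) = Beta(35, 7).
Equal-tailed 90% interval: the 0.05 and 0.95 quantiles of Beta(35, 7).
Posterior mean ≈ 0.833, SD ≈ 0.057; a Normal approximation gives roughly [0.740, 0.927].
Exact: F⁻¹(0.05) = 0.731; F⁻¹(0.95) = 0.917.

[0.731, 0.917]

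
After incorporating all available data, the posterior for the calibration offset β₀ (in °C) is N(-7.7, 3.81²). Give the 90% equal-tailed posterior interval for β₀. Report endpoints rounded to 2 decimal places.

The posterior is symmetric, so the 90% equal-tailed interval is β₀ = -7.7 ± z·3.81 with z = 1.645.
Half-width: 1.645 × 3.81 = 6.27.
-7.7 − 6.27 = -13.97; -7.7 + 6.27 = -1.43.

[-13.97, -1.43]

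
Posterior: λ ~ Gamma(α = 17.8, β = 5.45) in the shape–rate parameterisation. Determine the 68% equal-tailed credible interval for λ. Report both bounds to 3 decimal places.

[2.503, 4.028]

Posterior: Gamma(shape 17.8, rate 5.45).
Equal-tailed 68% interval: Gamma(17.8, 5.45) quantiles at 0.16 and 0.84.
Posterior mean ≈ 3.266, SD ≈ 0.774; a Normal approximation gives roughly [2.496, 4.036].
Exact: lower = 2.503; upper = 4.028.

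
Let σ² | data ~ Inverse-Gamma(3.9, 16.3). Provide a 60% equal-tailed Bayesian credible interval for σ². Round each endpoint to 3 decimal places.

Inverse-Gamma(3.9, 16.3) quantiles: F⁻¹(0.2) and F⁻¹(0.8).
Equivalently, 1/σ² ~ Gamma(3.9, rate = 16.3); invert its 0.8 and 0.2 quantiles.
Posterior mean ≈ 5.621, SD ≈ 4.078; a Normal approximation gives roughly [2.189, 9.053].
Exact: lower = 3.022; upper = 7.346.

[3.022, 7.346]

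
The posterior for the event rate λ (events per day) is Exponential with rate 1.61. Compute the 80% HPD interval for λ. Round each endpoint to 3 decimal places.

[0.000, 1.000]

The exponential density is strictly decreasing on [0, ∞), so the HPD interval is anchored at 0: [0, q] with P(λ ≤ q) = 0.80.
q = −ln(1 − 0.80) / 1.61 = 1.6094 / 1.61 = 1.000.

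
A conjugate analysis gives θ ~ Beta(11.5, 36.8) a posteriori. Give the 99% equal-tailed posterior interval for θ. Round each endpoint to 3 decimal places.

Posterior: Beta(11.5, 36.8).
Equal-tailed 99% interval: the 0.005 and 0.995 quantiles of Beta(11.5, 36.8).
Posterior mean ≈ 0.238, SD ≈ 0.061; a Normal approximation gives roughly [0.082, 0.394].
Exact: F⁻¹(0.005) = 0.105; F⁻¹(0.995) = 0.411.

[0.105, 0.411]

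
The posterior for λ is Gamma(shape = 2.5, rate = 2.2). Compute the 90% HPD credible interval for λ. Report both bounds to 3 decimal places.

[0.108, 2.144]

The posterior is unimodal and skewed, so the HPD interval has equal density at both endpoints and is the shortest 90% interval.
Solving f(0.108) = f(2.144) with F(2.144) − F(0.108) = 0.90 gives [0.108, 2.144].
For comparison, the equal-tailed interval is [0.260, 2.516]; the HPD is narrower and shifted toward the mode.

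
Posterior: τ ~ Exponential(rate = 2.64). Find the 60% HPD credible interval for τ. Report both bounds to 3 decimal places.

The exponential density is strictly decreasing on [0, ∞), so the HPD interval is anchored at 0: [0, q] with P(τ ≤ q) = 0.60.
q = −ln(1 − 0.60) / 2.64 = 0.9163 / 2.64 = 0.347.

[0.000, 0.347]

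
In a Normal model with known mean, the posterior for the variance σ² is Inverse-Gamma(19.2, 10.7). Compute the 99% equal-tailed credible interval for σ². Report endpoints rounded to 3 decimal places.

Inverse-Gamma(19.2, 10.7) quantiles: F⁻¹(0.005) and F⁻¹(0.995).
Equivalently, 1/σ² ~ Gamma(19.2, rate = 10.7); invert its 0.995 and 0.005 quantiles.
Posterior mean ≈ 0.588, SD ≈ 0.142; a Normal approximation gives roughly [0.223, 0.953].
Exact: lower = 0.331; upper = 1.093.

[0.331, 1.093]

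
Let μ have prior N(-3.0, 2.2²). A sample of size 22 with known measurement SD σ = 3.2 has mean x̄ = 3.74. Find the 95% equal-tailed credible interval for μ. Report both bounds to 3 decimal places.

[1.872, 4.426]

Posterior precision = 1/2.2² + 22/3.2² = 0.2066 + 2.1484 = 2.3550, so posterior SD = 0.6516.
Posterior mean = (-3.0/2.2² + 22·3.74/3.2²) / 2.3550 = 3.1487.
Interval: 3.1487 ± 1.960 × 0.6516 → [1.872, 4.426].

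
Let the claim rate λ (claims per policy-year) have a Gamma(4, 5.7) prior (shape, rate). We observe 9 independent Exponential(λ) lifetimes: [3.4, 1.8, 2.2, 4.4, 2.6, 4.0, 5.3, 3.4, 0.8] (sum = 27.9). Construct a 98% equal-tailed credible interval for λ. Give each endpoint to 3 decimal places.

[0.182, 0.679]

Posterior: Gamma(4+9, 5.7+27.9) = Gamma(13, 33.6) (shape, rate).
Equal-tailed 98% interval: Gamma(13, 33.6) quantiles at 0.01 and 0.99.
Posterior mean ≈ 0.387, SD ≈ 0.107; a Normal approximation gives roughly [0.137, 0.637].
Exact: lower = 0.182; upper = 0.679.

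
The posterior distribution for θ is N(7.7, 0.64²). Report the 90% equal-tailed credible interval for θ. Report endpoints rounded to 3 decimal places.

[6.647, 8.753]

The posterior is symmetric, so the 90% equal-tailed interval is θ = 7.7 ± z·0.64 with z = 1.645.
Half-width: 1.645 × 0.64 = 1.053.
7.7 − 1.053 = 6.647; 7.7 + 1.053 = 8.753.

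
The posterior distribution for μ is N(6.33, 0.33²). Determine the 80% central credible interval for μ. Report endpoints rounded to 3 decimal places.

The posterior is symmetric, so the 80% equal-tailed interval is μ = 6.33 ± z·0.33 with z = 1.282.
Half-width: 1.282 × 0.33 = 0.423.
6.33 − 0.423 = 5.907; 6.33 + 0.423 = 6.753.

[5.907, 6.753]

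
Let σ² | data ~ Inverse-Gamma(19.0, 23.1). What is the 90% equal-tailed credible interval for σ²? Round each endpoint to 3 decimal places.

[0.865, 1.857]

Inverse-Gamma(19.0, 23.1) quantiles: F⁻¹(0.05) and F⁻¹(0.95).
Equivalently, 1/σ² ~ Gamma(19.0, rate = 23.1); invert its 0.95 and 0.05 quantiles.
Posterior mean ≈ 1.283, SD ≈ 0.311; a Normal approximation gives roughly [0.771, 1.795].
Exact: lower = 0.865; upper = 1.857.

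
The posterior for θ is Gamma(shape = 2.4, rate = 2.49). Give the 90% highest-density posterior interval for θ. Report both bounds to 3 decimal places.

[0.081, 1.832]

The posterior is unimodal and skewed, so the HPD interval has equal density at both endpoints and is the shortest 90% interval.
Solving f(0.081) = f(1.832) with F(1.832) − F(0.081) = 0.90 gives [0.081, 1.832].
For comparison, the equal-tailed interval is [0.212, 2.161]; the HPD is narrower and shifted toward the mode.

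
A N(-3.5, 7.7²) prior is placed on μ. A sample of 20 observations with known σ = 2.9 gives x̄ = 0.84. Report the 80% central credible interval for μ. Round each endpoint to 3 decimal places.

[-0.019, 1.638]

Posterior precision = 1/7.7² + 20/2.9² = 0.0169 + 2.3781 = 2.3950, so posterior SD = 0.6462.
Posterior mean = (-3.5/7.7² + 20·0.84/2.9²) / 2.3950 = 0.8094.
Interval: 0.8094 ± 1.282 × 0.6462 → [-0.019, 1.638].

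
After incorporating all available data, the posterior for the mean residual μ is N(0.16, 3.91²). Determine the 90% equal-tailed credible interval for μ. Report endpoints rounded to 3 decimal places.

The posterior is symmetric, so the 90% equal-tailed interval is μ = 0.16 ± z·3.91 with z = 1.645.
Half-width: 1.645 × 3.91 = 6.431.
0.16 − 6.431 = -6.271; 0.16 + 6.431 = 6.591.

[-6.271, 6.591]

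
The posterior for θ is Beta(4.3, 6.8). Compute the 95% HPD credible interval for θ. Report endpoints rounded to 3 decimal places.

[0.126, 0.659]

The posterior is unimodal and skewed, so the HPD interval has equal density at both endpoints and is the shortest 95% interval.
Solving f(0.126) = f(0.659) with F(0.659) − F(0.126) = 0.95 gives [0.126, 0.659].
For comparison, the equal-tailed interval is [0.139, 0.674]; the HPD is narrower and shifted toward the mode.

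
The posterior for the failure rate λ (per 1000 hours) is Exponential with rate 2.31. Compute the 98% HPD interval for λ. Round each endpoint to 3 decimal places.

[0.000, 1.694]

The exponential density is strictly decreasing on [0, ∞), so the HPD interval is anchored at 0: [0, q] with P(λ ≤ q) = 0.98.
q = −ln(1 − 0.98) / 2.31 = 3.9120 / 2.31 = 1.694.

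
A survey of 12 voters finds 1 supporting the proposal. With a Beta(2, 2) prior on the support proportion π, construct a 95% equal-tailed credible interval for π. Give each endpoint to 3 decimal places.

Posterior: Beta(2+1, 2+11) = Beta(3, 13).
Equal-tailed 95% interval: the 0.025 and 0.975 quantiles of Beta(3, 13).
Posterior mean ≈ 0.188, SD ≈ 0.095; a Normal approximation gives roughly [0.002, 0.373].
Exact: F⁻¹(0.025) = 0.043; F⁻¹(0.975) = 0.405.

[0.043, 0.405]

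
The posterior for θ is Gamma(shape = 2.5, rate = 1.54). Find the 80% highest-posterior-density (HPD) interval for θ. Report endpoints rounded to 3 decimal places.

[0.253, 2.475]

The posterior is unimodal and skewed, so the HPD interval has equal density at both endpoints and is the shortest 80% interval.
Solving f(0.253) = f(2.475) with F(2.475) − F(0.253) = 0.80 gives [0.253, 2.475].
For comparison, the equal-tailed interval is [0.523, 2.999]; the HPD is narrower and shifted toward the mode.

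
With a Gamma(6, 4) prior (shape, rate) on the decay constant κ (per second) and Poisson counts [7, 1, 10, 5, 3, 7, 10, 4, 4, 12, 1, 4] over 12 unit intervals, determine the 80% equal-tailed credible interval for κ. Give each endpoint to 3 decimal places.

[3.951, 5.326]

Posterior: Gamma(6+68, 4+12) = Gamma(74, 16) (shape, rate).
Equal-tailed 80% interval: Gamma(74, 16) quantiles at 0.1 and 0.9.
Posterior mean ≈ 4.625, SD ≈ 0.538; a Normal approximation gives roughly [3.936, 5.314].
Exact: lower = 3.951; upper = 5.326.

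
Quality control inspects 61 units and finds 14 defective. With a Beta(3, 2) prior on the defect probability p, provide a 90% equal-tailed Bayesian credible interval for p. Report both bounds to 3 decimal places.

Posterior: Beta(3+14, 2+47) = Beta(17, 49).
Equal-tailed 90% interval: the 0.05 and 0.95 quantiles of Beta(17, 49).
Posterior mean ≈ 0.258, SD ≈ 0.053; a Normal approximation gives roughly [0.170, 0.345].
Exact: F⁻¹(0.05) = 0.174; F⁻¹(0.95) = 0.350.

[0.174, 0.350]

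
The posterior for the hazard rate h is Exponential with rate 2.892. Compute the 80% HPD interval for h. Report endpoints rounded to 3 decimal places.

[0.000, 0.557]

The exponential density is strictly decreasing on [0, ∞), so the HPD interval is anchored at 0: [0, q] with P(h ≤ q) = 0.80.
q = −ln(1 − 0.80) / 2.892 = 1.6094 / 2.892 = 0.557.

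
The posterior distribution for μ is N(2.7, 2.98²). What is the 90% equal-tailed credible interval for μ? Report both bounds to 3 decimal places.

[-2.202, 7.602]

The posterior is symmetric, so the 90% equal-tailed interval is μ = 2.7 ± z·2.98 with z = 1.645.
Half-width: 1.645 × 2.98 = 4.902.
2.7 − 4.902 = -2.202; 2.7 + 4.902 = 7.602.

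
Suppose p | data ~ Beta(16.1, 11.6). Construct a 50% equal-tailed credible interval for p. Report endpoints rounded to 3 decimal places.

Posterior: Beta(16.1, 11.6).
Equal-tailed 50% interval: the 0.25 and 0.75 quantiles of Beta(16.1, 11.6).
Posterior mean ≈ 0.581, SD ≈ 0.092; a Normal approximation gives roughly [0.519, 0.643].
Exact: F⁻¹(0.25) = 0.519; F⁻¹(0.75) = 0.646.

[0.519, 0.646]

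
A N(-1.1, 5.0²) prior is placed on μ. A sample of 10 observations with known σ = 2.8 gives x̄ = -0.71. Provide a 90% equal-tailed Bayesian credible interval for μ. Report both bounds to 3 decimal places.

[-2.156, 0.712]

Posterior precision = 1/5.0² + 10/2.8² = 0.0400 + 1.2755 = 1.3155, so posterior SD = 0.8719.
Posterior mean = (-1.1/5.0² + 10·-0.71/2.8²) / 1.3155 = -0.7219.
Interval: -0.7219 ± 1.645 × 0.8719 → [-2.156, 0.712].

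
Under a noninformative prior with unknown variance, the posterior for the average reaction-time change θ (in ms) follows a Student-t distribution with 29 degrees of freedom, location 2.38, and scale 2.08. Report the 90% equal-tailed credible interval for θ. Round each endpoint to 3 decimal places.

[-1.154, 5.914]

The t_29 distribution is symmetric; the 90% interval is 2.38 ± t·2.08 with t_{0.95,29} = 1.699.
Half-width: 1.699 × 2.08 = 3.534.
2.38 − 3.534 = -1.154; 2.38 + 3.534 = 5.914.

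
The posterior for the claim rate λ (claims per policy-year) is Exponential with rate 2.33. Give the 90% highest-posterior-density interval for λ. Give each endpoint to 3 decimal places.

[0.000, 0.988]

The exponential density is strictly decreasing on [0, ∞), so the HPD interval is anchored at 0: [0, q] with P(λ ≤ q) = 0.90.
q = −ln(1 − 0.90) / 2.33 = 2.3026 / 2.33 = 0.988.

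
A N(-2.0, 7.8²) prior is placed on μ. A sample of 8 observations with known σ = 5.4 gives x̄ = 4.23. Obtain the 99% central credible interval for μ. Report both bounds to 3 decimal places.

[-0.899, 8.655]

Posterior precision = 1/7.8² + 8/5.4² = 0.0164 + 0.2743 = 0.2908, so posterior SD = 1.8544.
Posterior mean = (-2.0/7.8² + 8·4.23/5.4²) / 0.2908 = 3.8779.
Interval: 3.8779 ± 2.576 × 1.8544 → [-0.899, 8.655].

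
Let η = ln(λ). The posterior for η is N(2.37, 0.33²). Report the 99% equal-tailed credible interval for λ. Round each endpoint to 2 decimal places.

[4.57, 25.03]

On the log scale the 99% interval is 2.37 ± 2.576 × 0.33 = [1.5200, 3.2200].
Exponentiate: [e^1.5200, e^3.2200] = [4.57, 25.03].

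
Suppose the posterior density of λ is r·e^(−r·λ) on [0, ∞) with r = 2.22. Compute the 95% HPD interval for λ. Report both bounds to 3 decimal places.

The exponential density is strictly decreasing on [0, ∞), so the HPD interval is anchored at 0: [0, q] with P(λ ≤ q) = 0.95.
q = −ln(1 − 0.95) / 2.22 = 2.9957 / 2.22 = 1.349.

[0.000, 1.349]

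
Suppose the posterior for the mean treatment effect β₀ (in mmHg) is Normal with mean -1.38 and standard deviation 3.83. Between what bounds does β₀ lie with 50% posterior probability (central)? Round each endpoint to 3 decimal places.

[-3.963, 1.203]

The posterior is symmetric, so the 50% equal-tailed interval is β₀ = -1.38 ± z·3.83 with z = 0.674.
Half-width: 0.674 × 3.83 = 2.583.
-1.38 − 2.583 = -3.963; -1.38 + 2.583 = 1.203.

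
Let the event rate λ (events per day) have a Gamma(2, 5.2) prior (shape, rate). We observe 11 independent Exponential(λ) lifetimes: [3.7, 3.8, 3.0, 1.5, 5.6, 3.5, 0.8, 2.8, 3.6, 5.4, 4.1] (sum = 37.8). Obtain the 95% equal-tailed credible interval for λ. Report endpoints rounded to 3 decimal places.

[0.161, 0.487]

Posterior: Gamma(2+11, 5.2+37.8) = Gamma(13, 43.0) (shape, rate).
Equal-tailed 95% interval: Gamma(13, 43.0) quantiles at 0.025 and 0.975.
Posterior mean ≈ 0.302, SD ≈ 0.084; a Normal approximation gives roughly [0.138, 0.467].
Exact: lower = 0.161; upper = 0.487.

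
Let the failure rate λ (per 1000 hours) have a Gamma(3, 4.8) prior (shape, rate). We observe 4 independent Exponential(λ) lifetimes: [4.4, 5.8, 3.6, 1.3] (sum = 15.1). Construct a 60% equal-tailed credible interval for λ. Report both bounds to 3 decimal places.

Posterior: Gamma(3+4, 4.8+15.1) = Gamma(7, 19.9) (shape, rate).
Equal-tailed 60% interval: Gamma(7, 19.9) quantiles at 0.2 and 0.8.
Posterior mean ≈ 0.352, SD ≈ 0.133; a Normal approximation gives roughly [0.240, 0.464].
Exact: lower = 0.238; upper = 0.456.

[0.238, 0.456]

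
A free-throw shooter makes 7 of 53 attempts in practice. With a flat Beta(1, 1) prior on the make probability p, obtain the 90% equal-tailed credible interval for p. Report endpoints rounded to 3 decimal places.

[0.076, 0.230]

Posterior: Beta(1+7, 1+46) = Beta(8, 47).
Equal-tailed 90% interval: the 0.05 and 0.95 quantiles of Beta(8, 47).
Posterior mean ≈ 0.145, SD ≈ 0.047; a Normal approximation gives roughly [0.068, 0.223].
Exact: F⁻¹(0.05) = 0.076; F⁻¹(0.95) = 0.230.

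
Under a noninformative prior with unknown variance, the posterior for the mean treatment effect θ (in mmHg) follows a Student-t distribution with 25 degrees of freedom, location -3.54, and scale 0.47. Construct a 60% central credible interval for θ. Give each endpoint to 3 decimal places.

The t_25 distribution is symmetric; the 60% interval is -3.54 ± t·0.47 with t_{0.8,25} = 0.856.
Half-width: 0.856 × 0.47 = 0.402.
-3.54 − 0.402 = -3.942; -3.54 + 0.402 = -3.138.

[-3.942, -3.138]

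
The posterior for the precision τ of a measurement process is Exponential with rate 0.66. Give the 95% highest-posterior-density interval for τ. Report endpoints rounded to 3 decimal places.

The exponential density is strictly decreasing on [0, ∞), so the HPD interval is anchored at 0: [0, q] with P(τ ≤ q) = 0.95.
q = −ln(1 − 0.95) / 0.66 = 2.9957 / 0.66 = 4.539.

[0.000, 4.539]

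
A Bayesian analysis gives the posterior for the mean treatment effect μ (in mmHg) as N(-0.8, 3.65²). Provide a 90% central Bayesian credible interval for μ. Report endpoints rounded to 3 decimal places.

[-6.804, 5.204]

The posterior is symmetric, so the 90% equal-tailed interval is μ = -0.8 ± z·3.65 with z = 1.645.
Half-width: 1.645 × 3.65 = 6.004.
-0.8 − 6.004 = -6.804; -0.8 + 6.004 = 5.204.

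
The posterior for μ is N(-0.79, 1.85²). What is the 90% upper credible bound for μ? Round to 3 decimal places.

1.581

Need U with P(μ ≤ U) = 0.90: U = -0.79 + z_{0.1}·1.85.
z = 1.282; U = -0.79 + 1.282 × 1.85 = 1.581.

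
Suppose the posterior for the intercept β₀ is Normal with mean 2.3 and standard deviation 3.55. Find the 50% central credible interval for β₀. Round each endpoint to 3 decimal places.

The posterior is symmetric, so the 50% equal-tailed interval is β₀ = 2.3 ± z·3.55 with z = 0.674.
Half-width: 0.674 × 3.55 = 2.394.
2.3 − 2.394 = -0.094; 2.3 + 2.394 = 4.694.

[-0.094, 4.694]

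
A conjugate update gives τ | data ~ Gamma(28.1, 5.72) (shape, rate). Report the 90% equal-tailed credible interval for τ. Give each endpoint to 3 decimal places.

Posterior: Gamma(shape 28.1, rate 5.72).
Equal-tailed 90% interval: Gamma(28.1, 5.72) quantiles at 0.05 and 0.95.
Posterior mean ≈ 4.913, SD ≈ 0.927; a Normal approximation gives roughly [3.388, 6.437].
Exact: lower = 3.494; upper = 6.530.

[3.494, 6.530]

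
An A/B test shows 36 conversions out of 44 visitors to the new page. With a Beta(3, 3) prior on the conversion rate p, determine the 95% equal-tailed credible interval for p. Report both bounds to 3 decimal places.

Posterior: Beta(3+36, 3+8) = Beta(39, 11).
Equal-tailed 95% interval: the 0.025 and 0.975 quantiles of Beta(39, 11).
Posterior mean ≈ 0.780, SD ≈ 0.058; a Normal approximation gives roughly [0.666, 0.894].
Exact: F⁻¹(0.025) = 0.657; F⁻¹(0.975) = 0.882.

[0.657, 0.882]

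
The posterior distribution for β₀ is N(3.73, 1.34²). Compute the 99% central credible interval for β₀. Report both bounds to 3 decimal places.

The posterior is symmetric, so the 99% equal-tailed interval is β₀ = 3.73 ± z·1.34 with z = 2.576.
Half-width: 2.576 × 1.34 = 3.452.
3.73 − 3.452 = 0.278; 3.73 + 3.452 = 7.182.

[0.278, 7.182]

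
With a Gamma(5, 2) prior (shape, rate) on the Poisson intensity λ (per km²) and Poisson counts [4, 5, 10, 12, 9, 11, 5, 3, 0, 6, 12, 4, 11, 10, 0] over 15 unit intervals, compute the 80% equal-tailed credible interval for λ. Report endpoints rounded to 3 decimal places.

[5.528, 7.085]

Posterior: Gamma(5+102, 2+15) = Gamma(107, 17) (shape, rate).
Equal-tailed 80% interval: Gamma(107, 17) quantiles at 0.1 and 0.9.
Posterior mean ≈ 6.294, SD ≈ 0.608; a Normal approximation gives roughly [5.514, 7.074].
Exact: lower = 5.528; upper = 7.085.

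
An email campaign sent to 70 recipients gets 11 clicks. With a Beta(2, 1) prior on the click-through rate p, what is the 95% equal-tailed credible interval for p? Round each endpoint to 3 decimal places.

[0.100, 0.273]

Posterior: Beta(2+11, 1+59) = Beta(13, 60).
Equal-tailed 95% interval: the 0.025 and 0.975 quantiles of Beta(13, 60).
Posterior mean ≈ 0.178, SD ≈ 0.044; a Normal approximation gives roughly [0.091, 0.265].
Exact: F⁻¹(0.025) = 0.100; F⁻¹(0.975) = 0.273.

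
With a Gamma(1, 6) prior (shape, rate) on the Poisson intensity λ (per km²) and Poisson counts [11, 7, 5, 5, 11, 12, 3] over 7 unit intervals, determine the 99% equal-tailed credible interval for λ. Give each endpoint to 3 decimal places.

Posterior: Gamma(1+54, 6+7) = Gamma(55, 13) (shape, rate).
Equal-tailed 99% interval: Gamma(55, 13) quantiles at 0.005 and 0.995.
Posterior mean ≈ 4.231, SD ≈ 0.570; a Normal approximation gives roughly [2.761, 5.700].
Exact: lower = 2.906; upper = 5.844.

[2.906, 5.844]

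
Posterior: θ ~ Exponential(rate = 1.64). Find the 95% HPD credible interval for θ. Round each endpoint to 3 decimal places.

[0.000, 1.827]

The exponential density is strictly decreasing on [0, ∞), so the HPD interval is anchored at 0: [0, q] with P(θ ≤ q) = 0.95.
q = −ln(1 − 0.95) / 1.64 = 2.9957 / 1.64 = 1.827.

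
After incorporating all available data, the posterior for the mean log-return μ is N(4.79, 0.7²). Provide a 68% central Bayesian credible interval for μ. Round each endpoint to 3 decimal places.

The posterior is symmetric, so the 68% equal-tailed interval is μ = 4.79 ± z·0.7 with z = 0.994.
Half-width: 0.994 × 0.7 = 0.696.
4.79 − 0.696 = 4.094; 4.79 + 0.696 = 5.486.

[4.094, 5.486]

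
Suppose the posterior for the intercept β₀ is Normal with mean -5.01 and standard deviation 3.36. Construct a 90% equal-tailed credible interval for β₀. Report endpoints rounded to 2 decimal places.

The posterior is symmetric, so the 90% equal-tailed interval is β₀ = -5.01 ± z·3.36 with z = 1.645.
Half-width: 1.645 × 3.36 = 5.53.
-5.01 − 5.53 = -10.54; -5.01 + 5.53 = 0.52.

[-10.54, 0.52]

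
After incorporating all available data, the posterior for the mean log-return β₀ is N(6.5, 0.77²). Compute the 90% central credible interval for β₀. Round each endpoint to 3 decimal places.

[5.233, 7.767]

The posterior is symmetric, so the 90% equal-tailed interval is β₀ = 6.5 ± z·0.77 with z = 1.645.
Half-width: 1.645 × 0.77 = 1.267.
6.5 − 1.267 = 5.233; 6.5 + 1.267 = 7.767.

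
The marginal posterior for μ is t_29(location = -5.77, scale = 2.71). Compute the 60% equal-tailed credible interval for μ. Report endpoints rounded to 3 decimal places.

The t_29 distribution is symmetric; the 60% interval is -5.77 ± t·2.71 with t_{0.8,29} = 0.854.
Half-width: 0.854 × 2.71 = 2.315.
-5.77 − 2.315 = -8.085; -5.77 + 2.315 = -3.455.

[-8.085, -3.455]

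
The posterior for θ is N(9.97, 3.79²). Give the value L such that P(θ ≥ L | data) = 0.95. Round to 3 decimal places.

Need L with P(θ ≥ L) = 0.95: L = 9.97 − z_{0.05}·3.79.
z = 1.645; L = 9.97 − 1.645 × 3.79 = 3.736.

3.736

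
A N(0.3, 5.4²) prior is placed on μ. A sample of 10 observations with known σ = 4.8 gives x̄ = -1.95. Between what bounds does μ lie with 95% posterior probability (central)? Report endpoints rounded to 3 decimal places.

Posterior precision = 1/5.4² + 10/4.8² = 0.0343 + 0.4340 = 0.4683, so posterior SD = 1.4613.
Posterior mean = (0.3/5.4² + 10·-1.95/4.8²) / 0.4683 = -1.7852.
Interval: -1.7852 ± 1.960 × 1.4613 → [-4.649, 1.079].

[-4.649, 1.079]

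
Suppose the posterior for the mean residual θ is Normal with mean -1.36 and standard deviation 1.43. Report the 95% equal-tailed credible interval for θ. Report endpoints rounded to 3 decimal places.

The posterior is symmetric, so the 95% equal-tailed interval is θ = -1.36 ± z·1.43 with z = 1.960.
Half-width: 1.960 × 1.43 = 2.803.
-1.36 − 2.803 = -4.163; -1.36 + 2.803 = 1.443.

[-4.163, 1.443]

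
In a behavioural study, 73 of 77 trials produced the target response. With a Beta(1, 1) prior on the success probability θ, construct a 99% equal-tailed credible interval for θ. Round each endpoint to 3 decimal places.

Posterior: Beta(1+73, 1+4) = Beta(74, 5).
Equal-tailed 99% interval: the 0.005 and 0.995 quantiles of Beta(74, 5).
Posterior mean ≈ 0.937, SD ≈ 0.027; a Normal approximation gives roughly [0.867, 1.007].
Exact: F⁻¹(0.005) = 0.847; F⁻¹(0.995) = 0.986.

[0.847, 0.986]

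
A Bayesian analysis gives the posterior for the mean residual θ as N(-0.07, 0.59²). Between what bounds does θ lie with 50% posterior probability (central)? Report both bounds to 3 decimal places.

The posterior is symmetric, so the 50% equal-tailed interval is θ = -0.07 ± z·0.59 with z = 0.674.
Half-width: 0.674 × 0.59 = 0.398.
-0.07 − 0.398 = -0.468; -0.07 + 0.398 = 0.328.

[-0.468, 0.328]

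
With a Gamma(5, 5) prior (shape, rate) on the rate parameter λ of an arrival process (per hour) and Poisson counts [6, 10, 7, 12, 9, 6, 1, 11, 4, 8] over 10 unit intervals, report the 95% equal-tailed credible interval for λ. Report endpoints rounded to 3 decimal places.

Posterior: Gamma(5+74, 5+10) = Gamma(79, 15) (shape, rate).
Equal-tailed 95% interval: Gamma(79, 15) quantiles at 0.025 and 0.975.
Posterior mean ≈ 5.267, SD ≈ 0.593; a Normal approximation gives roughly [4.105, 6.428].
Exact: lower = 4.170; upper = 6.490.

[4.170, 6.490]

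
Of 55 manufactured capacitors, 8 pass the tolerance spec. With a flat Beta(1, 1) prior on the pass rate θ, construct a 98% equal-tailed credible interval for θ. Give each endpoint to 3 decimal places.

Posterior: Beta(1+8, 1+47) = Beta(9, 48).
Equal-tailed 98% interval: the 0.01 and 0.99 quantiles of Beta(9, 48).
Posterior mean ≈ 0.158, SD ≈ 0.048; a Normal approximation gives roughly [0.047, 0.269].
Exact: F⁻¹(0.01) = 0.065; F⁻¹(0.99) = 0.285.

[0.065, 0.285]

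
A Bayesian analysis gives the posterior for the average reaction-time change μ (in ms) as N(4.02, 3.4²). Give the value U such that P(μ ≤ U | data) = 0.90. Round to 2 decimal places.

8.38

Need U with P(μ ≤ U) = 0.90: U = 4.02 + z_{0.1}·3.4.
z = 1.282; U = 4.02 + 1.282 × 3.4 = 8.38.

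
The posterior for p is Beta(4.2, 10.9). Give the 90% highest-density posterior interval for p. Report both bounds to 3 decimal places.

The posterior is unimodal and skewed, so the HPD interval has equal density at both endpoints and is the shortest 90% interval.
Solving f(0.095) = f(0.454) with F(0.454) − F(0.095) = 0.90 gives [0.095, 0.454].
For comparison, the equal-tailed interval is [0.113, 0.478]; the HPD is narrower and shifted toward the mode.

[0.095, 0.454]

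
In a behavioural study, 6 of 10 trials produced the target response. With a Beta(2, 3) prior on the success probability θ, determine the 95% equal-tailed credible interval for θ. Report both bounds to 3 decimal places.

Posterior: Beta(2+6, 3+4) = Beta(8, 7).
Equal-tailed 95% interval: the 0.025 and 0.975 quantiles of Beta(8, 7).
Posterior mean ≈ 0.533, SD ≈ 0.125; a Normal approximation gives roughly [0.289, 0.778].
Exact: F⁻¹(0.025) = 0.289; F⁻¹(0.975) = 0.770.

[0.289, 0.770]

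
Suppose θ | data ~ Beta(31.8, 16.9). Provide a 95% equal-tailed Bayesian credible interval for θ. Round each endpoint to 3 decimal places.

[0.515, 0.779]

Posterior: Beta(31.8, 16.9).
Equal-tailed 95% interval: the 0.025 and 0.975 quantiles of Beta(31.8, 16.9).
Posterior mean ≈ 0.653, SD ≈ 0.068; a Normal approximation gives roughly [0.521, 0.785].
Exact: F⁻¹(0.025) = 0.515; F⁻¹(0.975) = 0.779.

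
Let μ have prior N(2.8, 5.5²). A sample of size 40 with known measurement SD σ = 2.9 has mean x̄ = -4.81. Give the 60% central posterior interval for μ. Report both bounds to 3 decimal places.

[-5.142, -4.373]

Posterior precision = 1/5.5² + 40/2.9² = 0.0331 + 4.7562 = 4.7893, so posterior SD = 0.4569.
Posterior mean = (2.8/5.5² + 40·-4.81/2.9²) / 4.7893 = -4.7575.
Interval: -4.7575 ± 0.842 × 0.4569 → [-5.142, -4.373].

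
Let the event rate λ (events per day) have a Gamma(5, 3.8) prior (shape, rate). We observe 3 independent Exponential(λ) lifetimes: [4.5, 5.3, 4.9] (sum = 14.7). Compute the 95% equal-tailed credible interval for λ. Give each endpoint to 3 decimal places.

Posterior: Gamma(5+3, 3.8+14.7) = Gamma(8, 18.5) (shape, rate).
Equal-tailed 95% interval: Gamma(8, 18.5) quantiles at 0.025 and 0.975.
Posterior mean ≈ 0.432, SD ≈ 0.153; a Normal approximation gives roughly [0.133, 0.732].
Exact: lower = 0.187; upper = 0.780.

[0.187, 0.780]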